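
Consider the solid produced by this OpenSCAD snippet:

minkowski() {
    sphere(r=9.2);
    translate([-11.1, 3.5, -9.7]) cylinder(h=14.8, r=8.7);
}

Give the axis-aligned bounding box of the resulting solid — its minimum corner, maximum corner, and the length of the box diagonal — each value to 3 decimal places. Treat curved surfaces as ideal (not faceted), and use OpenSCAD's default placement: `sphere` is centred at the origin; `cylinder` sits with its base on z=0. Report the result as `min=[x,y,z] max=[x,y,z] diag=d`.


A = translate([-11.1, 3.5, -9.7]) cylinder(h=14.8, r=8.7) → bbox [-19.8,-5.2,-9.7] .. [-2.4,12.2,5.1]
B = sphere(r=9.2) → bbox [-9.2,-9.2,-9.2] .. [9.2,9.2,9.2]
lo = A.lo+B.lo = [-19.8-9.2, -5.2-9.2, -9.7-9.2] = [-29.000,-14.400,-18.900]
hi = A.hi+B.hi = [-2.4+9.2, 12.2+9.2, 5.1+9.2] = [6.800,21.400,14.300]
diag = √(35.8²+35.8²+33.2²) = √3665.52 = 60.544

min=[-29.000,-14.400,-18.900] max=[6.800,21.400,14.300] diag=60.544


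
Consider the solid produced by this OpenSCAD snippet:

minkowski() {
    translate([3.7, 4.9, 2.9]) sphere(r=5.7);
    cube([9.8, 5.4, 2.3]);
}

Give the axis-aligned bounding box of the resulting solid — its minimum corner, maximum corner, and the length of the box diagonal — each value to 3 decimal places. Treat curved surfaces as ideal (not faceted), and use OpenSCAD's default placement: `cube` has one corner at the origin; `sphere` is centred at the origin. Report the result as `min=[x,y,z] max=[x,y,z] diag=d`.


min=[-2.000,-0.800,-2.800] max=[19.200,16.000,10.900] diag=30.321

A = translate([3.7, 4.9, 2.9]) sphere(r=5.7) → bbox [-2,-0.8,-2.8] .. [9.4,10.6,8.6]
B = cube([9.8, 5.4, 2.3]) → bbox [0,0,0] .. [9.8,5.4,2.3]
lo = A.lo+B.lo = [-2+0, -0.8+0, -2.8+0] = [-2.000,-0.800,-2.800]
hi = A.hi+B.hi = [9.4+9.8, 10.6+5.4, 8.6+2.3] = [19.200,16.000,10.900]
diag = √(21.2²+16.8²+13.7²) = √919.37 = 30.321


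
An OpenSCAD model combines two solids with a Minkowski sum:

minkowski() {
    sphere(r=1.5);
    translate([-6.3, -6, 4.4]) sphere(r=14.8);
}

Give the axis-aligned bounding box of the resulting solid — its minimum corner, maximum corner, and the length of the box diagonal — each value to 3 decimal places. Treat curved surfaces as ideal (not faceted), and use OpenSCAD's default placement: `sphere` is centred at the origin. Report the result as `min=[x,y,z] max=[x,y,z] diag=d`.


A = translate([-6.3, -6, 4.4]) sphere(r=14.8) → bbox [-21.1,-20.8,-10.4] .. [8.5,8.8,19.2]
B = sphere(r=1.5) → bbox [-1.5,-1.5,-1.5] .. [1.5,1.5,1.5]
lo = A.lo+B.lo = [-21.1-1.5, -20.8-1.5, -10.4-1.5] = [-22.600,-22.300,-11.900]
hi = A.hi+B.hi = [8.5+1.5, 8.8+1.5, 19.2+1.5] = [10.000,10.300,20.700]
diag = √(32.6²+32.6²+32.6²) = √3188.28 = 56.465

min=[-22.600,-22.300,-11.900] max=[10.000,10.300,20.700] diag=56.465


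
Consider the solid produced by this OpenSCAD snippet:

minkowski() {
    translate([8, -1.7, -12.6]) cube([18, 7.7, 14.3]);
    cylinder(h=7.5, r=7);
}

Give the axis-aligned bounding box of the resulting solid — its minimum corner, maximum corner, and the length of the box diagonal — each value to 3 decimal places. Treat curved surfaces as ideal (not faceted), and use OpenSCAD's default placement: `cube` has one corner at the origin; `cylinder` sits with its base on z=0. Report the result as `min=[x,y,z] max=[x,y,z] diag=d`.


min=[1.000,-8.700,-12.600] max=[33.000,13.000,9.200] diag=44.386

A = translate([8, -1.7, -12.6]) cube([18, 7.7, 14.3]) → bbox [8,-1.7,-12.6] .. [26,6,1.7]
B = cylinder(h=7.5, r=7) → bbox [-7,-7,0] .. [7,7,7.5]
lo = A.lo+B.lo = [8-7, -1.7-7, -12.6+0] = [1.000,-8.700,-12.600]
hi = A.hi+B.hi = [26+7, 6+7, 1.7+7.5] = [33.000,13.000,9.200]
diag = √(32²+21.7²+21.8²) = √1970.13 = 44.386


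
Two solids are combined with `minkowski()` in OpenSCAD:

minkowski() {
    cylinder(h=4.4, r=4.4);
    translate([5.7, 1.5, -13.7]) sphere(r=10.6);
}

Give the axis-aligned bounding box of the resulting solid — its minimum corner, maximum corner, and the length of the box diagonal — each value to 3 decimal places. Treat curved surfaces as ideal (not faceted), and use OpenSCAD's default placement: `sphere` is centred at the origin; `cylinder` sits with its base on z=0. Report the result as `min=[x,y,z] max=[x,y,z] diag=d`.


min=[-9.300,-13.500,-24.300] max=[20.700,16.500,1.300] diag=49.552

A = translate([5.7, 1.5, -13.7]) sphere(r=10.6) → bbox [-4.9,-9.1,-24.3] .. [16.3,12.1,-3.1]
B = cylinder(h=4.4, r=4.4) → bbox [-4.4,-4.4,0] .. [4.4,4.4,4.4]
lo = A.lo+B.lo = [-4.9-4.4, -9.1-4.4, -24.3+0] = [-9.300,-13.500,-24.300]
hi = A.hi+B.hi = [16.3+4.4, 12.1+4.4, -3.1+4.4] = [20.700,16.500,1.300]
diag = √(30²+30²+25.6²) = √2455.36 = 49.552


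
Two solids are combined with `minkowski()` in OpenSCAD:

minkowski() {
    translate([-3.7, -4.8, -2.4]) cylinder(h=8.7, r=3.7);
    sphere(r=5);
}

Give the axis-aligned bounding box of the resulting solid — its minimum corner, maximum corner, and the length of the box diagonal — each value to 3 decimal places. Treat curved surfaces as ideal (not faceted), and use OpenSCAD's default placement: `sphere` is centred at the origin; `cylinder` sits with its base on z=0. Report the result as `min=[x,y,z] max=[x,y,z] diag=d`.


min=[-12.400,-13.500,-7.400] max=[5.000,3.900,11.300] diag=30.906

A = translate([-3.7, -4.8, -2.4]) cylinder(h=8.7, r=3.7) → bbox [-7.4,-8.5,-2.4] .. [0,-1.1,6.3]
B = sphere(r=5) → bbox [-5,-5,-5] .. [5,5,5]
lo = A.lo+B.lo = [-7.4-5, -8.5-5, -2.4-5] = [-12.400,-13.500,-7.400]
hi = A.hi+B.hi = [0+5, -1.1+5, 6.3+5] = [5.000,3.900,11.300]
diag = √(17.4²+17.4²+18.7²) = √955.21 = 30.906


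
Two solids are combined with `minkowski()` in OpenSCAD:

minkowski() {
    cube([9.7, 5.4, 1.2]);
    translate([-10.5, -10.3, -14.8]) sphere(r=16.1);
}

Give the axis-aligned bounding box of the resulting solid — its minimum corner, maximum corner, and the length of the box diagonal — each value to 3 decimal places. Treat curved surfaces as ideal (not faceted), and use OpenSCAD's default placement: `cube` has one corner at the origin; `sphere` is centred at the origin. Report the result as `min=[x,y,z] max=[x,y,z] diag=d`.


min=[-26.600,-26.400,-30.900] max=[15.300,11.200,2.500] diag=65.459

A = translate([-10.5, -10.3, -14.8]) sphere(r=16.1) → bbox [-26.6,-26.4,-30.9] .. [5.6,5.8,1.3]
B = cube([9.7, 5.4, 1.2]) → bbox [0,0,0] .. [9.7,5.4,1.2]
lo = A.lo+B.lo = [-26.6+0, -26.4+0, -30.9+0] = [-26.600,-26.400,-30.900]
hi = A.hi+B.hi = [5.6+9.7, 5.8+5.4, 1.3+1.2] = [15.300,11.200,2.500]
diag = √(41.9²+37.6²+33.4²) = √4284.93 = 65.459


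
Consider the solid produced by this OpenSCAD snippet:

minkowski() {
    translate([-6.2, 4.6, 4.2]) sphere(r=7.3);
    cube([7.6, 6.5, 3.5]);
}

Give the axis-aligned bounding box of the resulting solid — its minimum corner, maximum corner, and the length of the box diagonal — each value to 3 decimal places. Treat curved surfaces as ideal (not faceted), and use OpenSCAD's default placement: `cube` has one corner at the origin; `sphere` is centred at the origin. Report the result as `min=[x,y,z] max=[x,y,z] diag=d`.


A = translate([-6.2, 4.6, 4.2]) sphere(r=7.3) → bbox [-13.5,-2.7,-3.1] .. [1.1,11.9,11.5]
B = cube([7.6, 6.5, 3.5]) → bbox [0,0,0] .. [7.6,6.5,3.5]
lo = A.lo+B.lo = [-13.5+0, -2.7+0, -3.1+0] = [-13.500,-2.700,-3.100]
hi = A.hi+B.hi = [1.1+7.6, 11.9+6.5, 11.5+3.5] = [8.700,18.400,15.000]
diag = √(22.2²+21.1²+18.1²) = √1265.66 = 35.576

min=[-13.500,-2.700,-3.100] max=[8.700,18.400,15.000] diag=35.576


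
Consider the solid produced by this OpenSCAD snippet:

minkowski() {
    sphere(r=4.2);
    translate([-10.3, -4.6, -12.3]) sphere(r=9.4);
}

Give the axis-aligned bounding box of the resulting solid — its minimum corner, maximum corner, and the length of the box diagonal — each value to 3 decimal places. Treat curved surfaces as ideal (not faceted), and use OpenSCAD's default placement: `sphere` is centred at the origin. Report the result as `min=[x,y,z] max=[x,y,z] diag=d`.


min=[-23.900,-18.200,-25.900] max=[3.300,9.000,1.300] diag=47.112

A = translate([-10.3, -4.6, -12.3]) sphere(r=9.4) → bbox [-19.7,-14,-21.7] .. [-0.9,4.8,-2.9]
B = sphere(r=4.2) → bbox [-4.2,-4.2,-4.2] .. [4.2,4.2,4.2]
lo = A.lo+B.lo = [-19.7-4.2, -14-4.2, -21.7-4.2] = [-23.900,-18.200,-25.900]
hi = A.hi+B.hi = [-0.9+4.2, 4.8+4.2, -2.9+4.2] = [3.300,9.000,1.300]
diag = √(27.2²+27.2²+27.2²) = √2219.52 = 47.112


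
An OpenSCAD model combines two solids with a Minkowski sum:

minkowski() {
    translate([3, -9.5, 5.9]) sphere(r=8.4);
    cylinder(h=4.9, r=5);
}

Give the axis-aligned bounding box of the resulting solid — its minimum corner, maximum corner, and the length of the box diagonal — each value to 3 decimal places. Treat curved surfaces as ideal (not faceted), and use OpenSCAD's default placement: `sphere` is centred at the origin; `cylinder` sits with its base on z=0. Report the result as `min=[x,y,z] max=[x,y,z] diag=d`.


A = translate([3, -9.5, 5.9]) sphere(r=8.4) → bbox [-5.4,-17.9,-2.5] .. [11.4,-1.1,14.3]
B = cylinder(h=4.9, r=5) → bbox [-5,-5,0] .. [5,5,4.9]
lo = A.lo+B.lo = [-5.4-5, -17.9-5, -2.5+0] = [-10.400,-22.900,-2.500]
hi = A.hi+B.hi = [11.4+5, -1.1+5, 14.3+4.9] = [16.400,3.900,19.200]
diag = √(26.8²+26.8²+21.7²) = √1907.37 = 43.673

min=[-10.400,-22.900,-2.500] max=[16.400,3.900,19.200] diag=43.673


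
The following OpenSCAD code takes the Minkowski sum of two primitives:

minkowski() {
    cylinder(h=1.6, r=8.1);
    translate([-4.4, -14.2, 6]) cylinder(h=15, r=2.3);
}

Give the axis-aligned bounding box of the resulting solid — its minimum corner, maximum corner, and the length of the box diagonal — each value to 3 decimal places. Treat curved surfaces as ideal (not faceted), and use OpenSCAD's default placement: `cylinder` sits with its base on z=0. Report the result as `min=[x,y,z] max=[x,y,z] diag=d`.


A = translate([-4.4, -14.2, 6]) cylinder(h=15, r=2.3) → bbox [-6.7,-16.5,6] .. [-2.1,-11.9,21]
B = cylinder(h=1.6, r=8.1) → bbox [-8.1,-8.1,0] .. [8.1,8.1,1.6]
lo = A.lo+B.lo = [-6.7-8.1, -16.5-8.1, 6+0] = [-14.800,-24.600,6.000]
hi = A.hi+B.hi = [-2.1+8.1, -11.9+8.1, 21+1.6] = [6.000,-3.800,22.600]
diag = √(20.8²+20.8²+16.6²) = √1140.84 = 33.776

min=[-14.800,-24.600,6.000] max=[6.000,-3.800,22.600] diag=33.776


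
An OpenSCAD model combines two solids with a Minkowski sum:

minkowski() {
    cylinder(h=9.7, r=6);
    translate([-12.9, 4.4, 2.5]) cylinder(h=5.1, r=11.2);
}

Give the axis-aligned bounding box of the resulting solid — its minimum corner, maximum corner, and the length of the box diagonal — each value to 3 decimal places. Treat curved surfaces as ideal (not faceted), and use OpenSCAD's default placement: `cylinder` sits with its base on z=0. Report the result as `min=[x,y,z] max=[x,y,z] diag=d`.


min=[-30.100,-12.800,2.500] max=[4.300,21.600,17.300] diag=50.850

A = translate([-12.9, 4.4, 2.5]) cylinder(h=5.1, r=11.2) → bbox [-24.1,-6.8,2.5] .. [-1.7,15.6,7.6]
B = cylinder(h=9.7, r=6) → bbox [-6,-6,0] .. [6,6,9.7]
lo = A.lo+B.lo = [-24.1-6, -6.8-6, 2.5+0] = [-30.100,-12.800,2.500]
hi = A.hi+B.hi = [-1.7+6, 15.6+6, 7.6+9.7] = [4.300,21.600,17.300]
diag = √(34.4²+34.4²+14.8²) = √2585.76 = 50.850


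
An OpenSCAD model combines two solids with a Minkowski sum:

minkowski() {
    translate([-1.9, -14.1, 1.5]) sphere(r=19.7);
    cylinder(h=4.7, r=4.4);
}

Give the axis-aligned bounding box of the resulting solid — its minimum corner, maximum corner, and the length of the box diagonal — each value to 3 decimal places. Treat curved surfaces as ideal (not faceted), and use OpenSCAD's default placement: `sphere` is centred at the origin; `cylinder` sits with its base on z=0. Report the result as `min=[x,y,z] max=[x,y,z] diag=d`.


min=[-26.000,-38.200,-18.200] max=[22.200,10.000,25.900] diag=81.187

A = translate([-1.9, -14.1, 1.5]) sphere(r=19.7) → bbox [-21.6,-33.8,-18.2] .. [17.8,5.6,21.2]
B = cylinder(h=4.7, r=4.4) → bbox [-4.4,-4.4,0] .. [4.4,4.4,4.7]
lo = A.lo+B.lo = [-21.6-4.4, -33.8-4.4, -18.2+0] = [-26.000,-38.200,-18.200]
hi = A.hi+B.hi = [17.8+4.4, 5.6+4.4, 21.2+4.7] = [22.200,10.000,25.900]
diag = √(48.2²+48.2²+44.1²) = √6591.29 = 81.187


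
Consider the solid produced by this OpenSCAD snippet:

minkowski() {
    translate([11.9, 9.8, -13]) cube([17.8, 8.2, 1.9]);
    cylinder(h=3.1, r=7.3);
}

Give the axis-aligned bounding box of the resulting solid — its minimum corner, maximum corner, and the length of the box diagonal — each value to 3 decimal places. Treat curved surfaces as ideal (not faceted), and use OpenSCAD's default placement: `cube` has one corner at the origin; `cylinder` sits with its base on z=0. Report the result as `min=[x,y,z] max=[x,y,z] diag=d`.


A = translate([11.9, 9.8, -13]) cube([17.8, 8.2, 1.9]) → bbox [11.9,9.8,-13] .. [29.7,18,-11.1]
B = cylinder(h=3.1, r=7.3) → bbox [-7.3,-7.3,0] .. [7.3,7.3,3.1]
lo = A.lo+B.lo = [11.9-7.3, 9.8-7.3, -13+0] = [4.600,2.500,-13.000]
hi = A.hi+B.hi = [29.7+7.3, 18+7.3, -11.1+3.1] = [37.000,25.300,-8.000]
diag = √(32.4²+22.8²+5²) = √1594.6 = 39.932

min=[4.600,2.500,-13.000] max=[37.000,25.300,-8.000] diag=39.932


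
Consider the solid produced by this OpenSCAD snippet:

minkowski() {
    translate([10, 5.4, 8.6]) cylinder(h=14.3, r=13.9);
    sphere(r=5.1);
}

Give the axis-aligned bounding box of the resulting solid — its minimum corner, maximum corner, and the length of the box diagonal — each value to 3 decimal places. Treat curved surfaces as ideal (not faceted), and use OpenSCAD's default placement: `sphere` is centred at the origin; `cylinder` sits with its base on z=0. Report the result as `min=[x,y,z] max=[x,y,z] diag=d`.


min=[-9.000,-13.600,3.500] max=[29.000,24.400,28.000] diag=59.061

A = translate([10, 5.4, 8.6]) cylinder(h=14.3, r=13.9) → bbox [-3.9,-8.5,8.6] .. [23.9,19.3,22.9]
B = sphere(r=5.1) → bbox [-5.1,-5.1,-5.1] .. [5.1,5.1,5.1]
lo = A.lo+B.lo = [-3.9-5.1, -8.5-5.1, 8.6-5.1] = [-9.000,-13.600,3.500]
hi = A.hi+B.hi = [23.9+5.1, 19.3+5.1, 22.9+5.1] = [29.000,24.400,28.000]
diag = √(38²+38²+24.5²) = √3488.25 = 59.061


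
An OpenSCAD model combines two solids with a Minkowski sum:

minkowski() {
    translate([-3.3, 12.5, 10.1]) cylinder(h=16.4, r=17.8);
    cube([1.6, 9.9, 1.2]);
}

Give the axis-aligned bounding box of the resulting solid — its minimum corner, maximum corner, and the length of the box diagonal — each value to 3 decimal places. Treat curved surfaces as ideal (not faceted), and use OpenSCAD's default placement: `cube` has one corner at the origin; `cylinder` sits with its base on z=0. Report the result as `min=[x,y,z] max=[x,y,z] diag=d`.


A = translate([-3.3, 12.5, 10.1]) cylinder(h=16.4, r=17.8) → bbox [-21.1,-5.3,10.1] .. [14.5,30.3,26.5]
B = cube([1.6, 9.9, 1.2]) → bbox [0,0,0] .. [1.6,9.9,1.2]
lo = A.lo+B.lo = [-21.1+0, -5.3+0, 10.1+0] = [-21.100,-5.300,10.100]
hi = A.hi+B.hi = [14.5+1.6, 30.3+9.9, 26.5+1.2] = [16.100,40.200,27.700]
diag = √(37.2²+45.5²+17.6²) = √3763.85 = 61.350

min=[-21.100,-5.300,10.100] max=[16.100,40.200,27.700] diag=61.350


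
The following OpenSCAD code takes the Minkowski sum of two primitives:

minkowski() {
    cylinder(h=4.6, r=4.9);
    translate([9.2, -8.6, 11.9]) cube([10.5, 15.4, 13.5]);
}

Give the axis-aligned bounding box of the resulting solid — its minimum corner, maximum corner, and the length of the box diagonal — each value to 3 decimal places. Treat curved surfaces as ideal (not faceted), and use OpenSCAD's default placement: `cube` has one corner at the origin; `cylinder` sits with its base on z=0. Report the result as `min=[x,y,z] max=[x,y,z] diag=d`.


min=[4.300,-13.500,11.900] max=[24.600,11.700,30.000] diag=37.077

A = translate([9.2, -8.6, 11.9]) cube([10.5, 15.4, 13.5]) → bbox [9.2,-8.6,11.9] .. [19.7,6.8,25.4]
B = cylinder(h=4.6, r=4.9) → bbox [-4.9,-4.9,0] .. [4.9,4.9,4.6]
lo = A.lo+B.lo = [9.2-4.9, -8.6-4.9, 11.9+0] = [4.300,-13.500,11.900]
hi = A.hi+B.hi = [19.7+4.9, 6.8+4.9, 25.4+4.6] = [24.600,11.700,30.000]
diag = √(20.3²+25.2²+18.1²) = √1374.74 = 37.077


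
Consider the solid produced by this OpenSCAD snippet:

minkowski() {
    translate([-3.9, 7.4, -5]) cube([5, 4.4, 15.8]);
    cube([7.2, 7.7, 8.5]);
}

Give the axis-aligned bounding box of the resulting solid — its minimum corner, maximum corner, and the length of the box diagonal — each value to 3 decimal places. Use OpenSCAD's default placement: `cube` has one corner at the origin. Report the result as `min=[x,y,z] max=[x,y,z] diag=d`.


min=[-3.900,7.400,-5.000] max=[8.300,19.500,19.300] diag=29.761

A = translate([-3.9, 7.4, -5]) cube([5, 4.4, 15.8]) → bbox [-3.9,7.4,-5] .. [1.1,11.8,10.8]
B = cube([7.2, 7.7, 8.5]) → bbox [0,0,0] .. [7.2,7.7,8.5]
lo = A.lo+B.lo = [-3.9+0, 7.4+0, -5+0] = [-3.900,7.400,-5.000]
hi = A.hi+B.hi = [1.1+7.2, 11.8+7.7, 10.8+8.5] = [8.300,19.500,19.300]
diag = √(12.2²+12.1²+24.3²) = √885.74 = 29.761


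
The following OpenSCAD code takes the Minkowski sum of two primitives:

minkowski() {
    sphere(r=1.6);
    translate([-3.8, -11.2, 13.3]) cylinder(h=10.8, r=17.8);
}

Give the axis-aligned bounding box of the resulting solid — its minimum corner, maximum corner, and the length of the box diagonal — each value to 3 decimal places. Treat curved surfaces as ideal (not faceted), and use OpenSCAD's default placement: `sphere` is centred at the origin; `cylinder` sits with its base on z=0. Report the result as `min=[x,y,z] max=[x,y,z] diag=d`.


A = translate([-3.8, -11.2, 13.3]) cylinder(h=10.8, r=17.8) → bbox [-21.6,-29,13.3] .. [14,6.6,24.1]
B = sphere(r=1.6) → bbox [-1.6,-1.6,-1.6] .. [1.6,1.6,1.6]
lo = A.lo+B.lo = [-21.6-1.6, -29-1.6, 13.3-1.6] = [-23.200,-30.600,11.700]
hi = A.hi+B.hi = [14+1.6, 6.6+1.6, 24.1+1.6] = [15.600,8.200,25.700]
diag = √(38.8²+38.8²+14²) = √3206.88 = 56.629

min=[-23.200,-30.600,11.700] max=[15.600,8.200,25.700] diag=56.629


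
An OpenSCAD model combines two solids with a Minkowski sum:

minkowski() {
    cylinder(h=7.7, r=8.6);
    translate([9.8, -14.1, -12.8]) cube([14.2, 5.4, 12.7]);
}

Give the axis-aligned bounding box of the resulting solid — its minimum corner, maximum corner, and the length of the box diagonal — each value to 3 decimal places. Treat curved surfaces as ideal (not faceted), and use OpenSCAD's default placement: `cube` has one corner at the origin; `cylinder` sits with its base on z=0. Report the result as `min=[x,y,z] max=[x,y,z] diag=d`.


A = translate([9.8, -14.1, -12.8]) cube([14.2, 5.4, 12.7]) → bbox [9.8,-14.1,-12.8] .. [24,-8.7,-0.1]
B = cylinder(h=7.7, r=8.6) → bbox [-8.6,-8.6,0] .. [8.6,8.6,7.7]
lo = A.lo+B.lo = [9.8-8.6, -14.1-8.6, -12.8+0] = [1.200,-22.700,-12.800]
hi = A.hi+B.hi = [24+8.6, -8.7+8.6, -0.1+7.7] = [32.600,-0.100,7.600]
diag = √(31.4²+22.6²+20.4²) = √1912.88 = 43.736

min=[1.200,-22.700,-12.800] max=[32.600,-0.100,7.600] diag=43.736


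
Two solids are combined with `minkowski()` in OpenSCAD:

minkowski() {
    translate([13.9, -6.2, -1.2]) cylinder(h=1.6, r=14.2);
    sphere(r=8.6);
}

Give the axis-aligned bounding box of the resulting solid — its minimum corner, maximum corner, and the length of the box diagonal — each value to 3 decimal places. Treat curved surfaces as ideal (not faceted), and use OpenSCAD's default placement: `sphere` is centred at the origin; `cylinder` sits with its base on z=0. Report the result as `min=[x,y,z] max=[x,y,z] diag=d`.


min=[-8.900,-29.000,-9.800] max=[36.700,16.600,9.000] diag=67.173

A = translate([13.9, -6.2, -1.2]) cylinder(h=1.6, r=14.2) → bbox [-0.3,-20.4,-1.2] .. [28.1,8,0.4]
B = sphere(r=8.6) → bbox [-8.6,-8.6,-8.6] .. [8.6,8.6,8.6]
lo = A.lo+B.lo = [-0.3-8.6, -20.4-8.6, -1.2-8.6] = [-8.900,-29.000,-9.800]
hi = A.hi+B.hi = [28.1+8.6, 8+8.6, 0.4+8.6] = [36.700,16.600,9.000]
diag = √(45.6²+45.6²+18.8²) = √4512.16 = 67.173


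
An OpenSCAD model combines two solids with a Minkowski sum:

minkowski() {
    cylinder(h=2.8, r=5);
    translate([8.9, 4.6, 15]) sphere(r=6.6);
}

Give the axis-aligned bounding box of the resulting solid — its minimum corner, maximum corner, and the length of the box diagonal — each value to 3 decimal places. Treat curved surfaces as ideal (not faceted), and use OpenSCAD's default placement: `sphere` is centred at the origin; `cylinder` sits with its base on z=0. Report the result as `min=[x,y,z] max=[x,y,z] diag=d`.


A = translate([8.9, 4.6, 15]) sphere(r=6.6) → bbox [2.3,-2,8.4] .. [15.5,11.2,21.6]
B = cylinder(h=2.8, r=5) → bbox [-5,-5,0] .. [5,5,2.8]
lo = A.lo+B.lo = [2.3-5, -2-5, 8.4+0] = [-2.700,-7.000,8.400]
hi = A.hi+B.hi = [15.5+5, 11.2+5, 21.6+2.8] = [20.500,16.200,24.400]
diag = √(23.2²+23.2²+16²) = √1332.48 = 36.503

min=[-2.700,-7.000,8.400] max=[20.500,16.200,24.400] diag=36.503


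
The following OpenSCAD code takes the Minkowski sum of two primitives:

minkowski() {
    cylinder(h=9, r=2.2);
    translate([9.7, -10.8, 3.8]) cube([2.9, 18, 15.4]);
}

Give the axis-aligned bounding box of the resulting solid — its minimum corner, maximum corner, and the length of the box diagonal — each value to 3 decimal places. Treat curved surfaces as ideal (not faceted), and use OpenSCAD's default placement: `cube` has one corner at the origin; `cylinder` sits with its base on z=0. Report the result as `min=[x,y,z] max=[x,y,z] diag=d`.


min=[7.500,-13.000,3.800] max=[14.800,9.400,28.200] diag=33.918

A = translate([9.7, -10.8, 3.8]) cube([2.9, 18, 15.4]) → bbox [9.7,-10.8,3.8] .. [12.6,7.2,19.2]
B = cylinder(h=9, r=2.2) → bbox [-2.2,-2.2,0] .. [2.2,2.2,9]
lo = A.lo+B.lo = [9.7-2.2, -10.8-2.2, 3.8+0] = [7.500,-13.000,3.800]
hi = A.hi+B.hi = [12.6+2.2, 7.2+2.2, 19.2+9] = [14.800,9.400,28.200]
diag = √(7.3²+22.4²+24.4²) = √1150.41 = 33.918


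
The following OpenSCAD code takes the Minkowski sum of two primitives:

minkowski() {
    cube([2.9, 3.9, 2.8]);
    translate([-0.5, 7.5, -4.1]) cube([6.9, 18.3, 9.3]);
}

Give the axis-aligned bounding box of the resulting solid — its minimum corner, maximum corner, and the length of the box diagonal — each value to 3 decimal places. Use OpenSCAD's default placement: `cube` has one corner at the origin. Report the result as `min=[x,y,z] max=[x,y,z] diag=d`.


A = translate([-0.5, 7.5, -4.1]) cube([6.9, 18.3, 9.3]) → bbox [-0.5,7.5,-4.1] .. [6.4,25.8,5.2]
B = cube([2.9, 3.9, 2.8]) → bbox [0,0,0] .. [2.9,3.9,2.8]
lo = A.lo+B.lo = [-0.5+0, 7.5+0, -4.1+0] = [-0.500,7.500,-4.100]
hi = A.hi+B.hi = [6.4+2.9, 25.8+3.9, 5.2+2.8] = [9.300,29.700,8.000]
diag = √(9.8²+22.2²+12.1²) = √735.29 = 27.116

min=[-0.500,7.500,-4.100] max=[9.300,29.700,8.000] diag=27.116


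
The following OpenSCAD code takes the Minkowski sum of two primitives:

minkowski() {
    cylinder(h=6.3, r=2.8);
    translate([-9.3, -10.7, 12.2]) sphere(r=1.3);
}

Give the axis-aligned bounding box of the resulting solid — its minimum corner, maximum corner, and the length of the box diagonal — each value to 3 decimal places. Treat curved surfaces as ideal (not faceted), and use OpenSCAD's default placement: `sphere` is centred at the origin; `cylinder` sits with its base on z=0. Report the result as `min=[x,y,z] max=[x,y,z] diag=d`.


min=[-13.400,-14.800,10.900] max=[-5.200,-6.600,19.800] diag=14.618

A = translate([-9.3, -10.7, 12.2]) sphere(r=1.3) → bbox [-10.6,-12,10.9] .. [-8,-9.4,13.5]
B = cylinder(h=6.3, r=2.8) → bbox [-2.8,-2.8,0] .. [2.8,2.8,6.3]
lo = A.lo+B.lo = [-10.6-2.8, -12-2.8, 10.9+0] = [-13.400,-14.800,10.900]
hi = A.hi+B.hi = [-8+2.8, -9.4+2.8, 13.5+6.3] = [-5.200,-6.600,19.800]
diag = √(8.2²+8.2²+8.9²) = √213.69 = 14.618


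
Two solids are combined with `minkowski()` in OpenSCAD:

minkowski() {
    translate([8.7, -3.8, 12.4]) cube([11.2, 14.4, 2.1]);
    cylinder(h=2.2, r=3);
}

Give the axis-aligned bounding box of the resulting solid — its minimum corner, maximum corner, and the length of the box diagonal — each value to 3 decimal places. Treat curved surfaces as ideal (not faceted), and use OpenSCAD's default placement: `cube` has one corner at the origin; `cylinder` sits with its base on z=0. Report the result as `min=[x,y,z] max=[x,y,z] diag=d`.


A = translate([8.7, -3.8, 12.4]) cube([11.2, 14.4, 2.1]) → bbox [8.7,-3.8,12.4] .. [19.9,10.6,14.5]
B = cylinder(h=2.2, r=3) → bbox [-3,-3,0] .. [3,3,2.2]
lo = A.lo+B.lo = [8.7-3, -3.8-3, 12.4+0] = [5.700,-6.800,12.400]
hi = A.hi+B.hi = [19.9+3, 10.6+3, 14.5+2.2] = [22.900,13.600,16.700]
diag = √(17.2²+20.4²+4.3²) = √730.49 = 27.028

min=[5.700,-6.800,12.400] max=[22.900,13.600,16.700] diag=27.028


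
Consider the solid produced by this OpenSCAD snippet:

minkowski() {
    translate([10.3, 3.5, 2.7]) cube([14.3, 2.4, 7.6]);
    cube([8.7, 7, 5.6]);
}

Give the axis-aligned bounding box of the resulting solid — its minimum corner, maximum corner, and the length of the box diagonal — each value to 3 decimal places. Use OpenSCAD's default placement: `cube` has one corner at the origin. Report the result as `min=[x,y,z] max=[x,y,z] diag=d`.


A = translate([10.3, 3.5, 2.7]) cube([14.3, 2.4, 7.6]) → bbox [10.3,3.5,2.7] .. [24.6,5.9,10.3]
B = cube([8.7, 7, 5.6]) → bbox [0,0,0] .. [8.7,7,5.6]
lo = A.lo+B.lo = [10.3+0, 3.5+0, 2.7+0] = [10.300,3.500,2.700]
hi = A.hi+B.hi = [24.6+8.7, 5.9+7, 10.3+5.6] = [33.300,12.900,15.900]
diag = √(23²+9.4²+13.2²) = √791.6 = 28.135

min=[10.300,3.500,2.700] max=[33.300,12.900,15.900] diag=28.135


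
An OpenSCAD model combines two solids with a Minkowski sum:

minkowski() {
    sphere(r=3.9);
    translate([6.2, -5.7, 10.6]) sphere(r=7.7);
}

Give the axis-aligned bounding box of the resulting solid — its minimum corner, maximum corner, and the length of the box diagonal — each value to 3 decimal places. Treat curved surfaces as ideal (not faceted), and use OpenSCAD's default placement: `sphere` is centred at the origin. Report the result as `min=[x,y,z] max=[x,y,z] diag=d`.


A = translate([6.2, -5.7, 10.6]) sphere(r=7.7) → bbox [-1.5,-13.4,2.9] .. [13.9,2,18.3]
B = sphere(r=3.9) → bbox [-3.9,-3.9,-3.9] .. [3.9,3.9,3.9]
lo = A.lo+B.lo = [-1.5-3.9, -13.4-3.9, 2.9-3.9] = [-5.400,-17.300,-1.000]
hi = A.hi+B.hi = [13.9+3.9, 2+3.9, 18.3+3.9] = [17.800,5.900,22.200]
diag = √(23.2²+23.2²+23.2²) = √1614.72 = 40.184

min=[-5.400,-17.300,-1.000] max=[17.800,5.900,22.200] diag=40.184


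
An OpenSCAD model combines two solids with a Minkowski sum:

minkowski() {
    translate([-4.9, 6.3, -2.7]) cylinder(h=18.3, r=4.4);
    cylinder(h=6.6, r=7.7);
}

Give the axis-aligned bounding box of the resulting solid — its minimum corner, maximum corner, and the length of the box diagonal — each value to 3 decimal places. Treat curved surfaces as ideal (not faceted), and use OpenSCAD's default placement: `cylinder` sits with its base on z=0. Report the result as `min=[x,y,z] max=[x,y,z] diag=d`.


A = translate([-4.9, 6.3, -2.7]) cylinder(h=18.3, r=4.4) → bbox [-9.3,1.9,-2.7] .. [-0.5,10.7,15.6]
B = cylinder(h=6.6, r=7.7) → bbox [-7.7,-7.7,0] .. [7.7,7.7,6.6]
lo = A.lo+B.lo = [-9.3-7.7, 1.9-7.7, -2.7+0] = [-17.000,-5.800,-2.700]
hi = A.hi+B.hi = [-0.5+7.7, 10.7+7.7, 15.6+6.6] = [7.200,18.400,22.200]
diag = √(24.2²+24.2²+24.9²) = √1791.29 = 42.324

min=[-17.000,-5.800,-2.700] max=[7.200,18.400,22.200] diag=42.324


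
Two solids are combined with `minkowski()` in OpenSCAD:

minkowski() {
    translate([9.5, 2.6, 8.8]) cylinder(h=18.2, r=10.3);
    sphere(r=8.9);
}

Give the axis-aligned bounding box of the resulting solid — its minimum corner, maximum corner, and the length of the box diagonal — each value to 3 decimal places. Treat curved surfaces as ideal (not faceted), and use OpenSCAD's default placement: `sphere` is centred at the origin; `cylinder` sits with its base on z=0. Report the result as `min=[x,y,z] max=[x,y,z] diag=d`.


A = translate([9.5, 2.6, 8.8]) cylinder(h=18.2, r=10.3) → bbox [-0.8,-7.7,8.8] .. [19.8,12.9,27]
B = sphere(r=8.9) → bbox [-8.9,-8.9,-8.9] .. [8.9,8.9,8.9]
lo = A.lo+B.lo = [-0.8-8.9, -7.7-8.9, 8.8-8.9] = [-9.700,-16.600,-0.100]
hi = A.hi+B.hi = [19.8+8.9, 12.9+8.9, 27+8.9] = [28.700,21.800,35.900]
diag = √(38.4²+38.4²+36²) = √4245.12 = 65.155

min=[-9.700,-16.600,-0.100] max=[28.700,21.800,35.900] diag=65.155


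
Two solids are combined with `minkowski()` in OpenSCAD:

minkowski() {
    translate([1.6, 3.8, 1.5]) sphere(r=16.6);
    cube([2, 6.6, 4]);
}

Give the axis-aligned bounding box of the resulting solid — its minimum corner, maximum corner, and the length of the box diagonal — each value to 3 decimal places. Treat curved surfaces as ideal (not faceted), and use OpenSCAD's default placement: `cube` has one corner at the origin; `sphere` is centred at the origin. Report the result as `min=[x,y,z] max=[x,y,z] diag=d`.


A = translate([1.6, 3.8, 1.5]) sphere(r=16.6) → bbox [-15,-12.8,-15.1] .. [18.2,20.4,18.1]
B = cube([2, 6.6, 4]) → bbox [0,0,0] .. [2,6.6,4]
lo = A.lo+B.lo = [-15+0, -12.8+0, -15.1+0] = [-15.000,-12.800,-15.100]
hi = A.hi+B.hi = [18.2+2, 20.4+6.6, 18.1+4] = [20.200,27.000,22.100]
diag = √(35.2²+39.8²+37.2²) = √4206.92 = 64.861

min=[-15.000,-12.800,-15.100] max=[20.200,27.000,22.100] diag=64.861


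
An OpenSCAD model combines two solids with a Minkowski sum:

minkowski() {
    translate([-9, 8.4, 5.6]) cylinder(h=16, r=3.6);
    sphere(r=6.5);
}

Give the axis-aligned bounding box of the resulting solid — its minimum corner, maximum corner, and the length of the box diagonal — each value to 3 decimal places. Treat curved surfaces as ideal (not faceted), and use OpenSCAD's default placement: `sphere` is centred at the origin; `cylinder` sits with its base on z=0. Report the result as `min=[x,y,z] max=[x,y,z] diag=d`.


A = translate([-9, 8.4, 5.6]) cylinder(h=16, r=3.6) → bbox [-12.6,4.8,5.6] .. [-5.4,12,21.6]
B = sphere(r=6.5) → bbox [-6.5,-6.5,-6.5] .. [6.5,6.5,6.5]
lo = A.lo+B.lo = [-12.6-6.5, 4.8-6.5, 5.6-6.5] = [-19.100,-1.700,-0.900]
hi = A.hi+B.hi = [-5.4+6.5, 12+6.5, 21.6+6.5] = [1.100,18.500,28.100]
diag = √(20.2²+20.2²+29²) = √1657.08 = 40.707

min=[-19.100,-1.700,-0.900] max=[1.100,18.500,28.100] diag=40.707


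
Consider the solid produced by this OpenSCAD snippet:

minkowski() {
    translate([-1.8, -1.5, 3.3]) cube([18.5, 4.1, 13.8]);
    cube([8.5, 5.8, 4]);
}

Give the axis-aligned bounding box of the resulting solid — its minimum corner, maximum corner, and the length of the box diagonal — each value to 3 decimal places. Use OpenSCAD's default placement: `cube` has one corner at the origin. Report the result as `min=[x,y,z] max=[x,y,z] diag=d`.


A = translate([-1.8, -1.5, 3.3]) cube([18.5, 4.1, 13.8]) → bbox [-1.8,-1.5,3.3] .. [16.7,2.6,17.1]
B = cube([8.5, 5.8, 4]) → bbox [0,0,0] .. [8.5,5.8,4]
lo = A.lo+B.lo = [-1.8+0, -1.5+0, 3.3+0] = [-1.800,-1.500,3.300]
hi = A.hi+B.hi = [16.7+8.5, 2.6+5.8, 17.1+4] = [25.200,8.400,21.100]
diag = √(27²+9.9²+17.8²) = √1143.85 = 33.821

min=[-1.800,-1.500,3.300] max=[25.200,8.400,21.100] diag=33.821


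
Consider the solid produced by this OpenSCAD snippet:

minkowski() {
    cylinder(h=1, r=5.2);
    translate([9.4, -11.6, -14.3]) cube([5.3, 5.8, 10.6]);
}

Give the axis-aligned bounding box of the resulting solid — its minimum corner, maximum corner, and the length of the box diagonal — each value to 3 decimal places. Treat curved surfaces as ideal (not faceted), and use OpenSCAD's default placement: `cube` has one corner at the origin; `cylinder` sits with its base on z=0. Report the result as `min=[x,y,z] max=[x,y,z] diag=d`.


A = translate([9.4, -11.6, -14.3]) cube([5.3, 5.8, 10.6]) → bbox [9.4,-11.6,-14.3] .. [14.7,-5.8,-3.7]
B = cylinder(h=1, r=5.2) → bbox [-5.2,-5.2,0] .. [5.2,5.2,1]
lo = A.lo+B.lo = [9.4-5.2, -11.6-5.2, -14.3+0] = [4.200,-16.800,-14.300]
hi = A.hi+B.hi = [14.7+5.2, -5.8+5.2, -3.7+1] = [19.900,-0.600,-2.700]
diag = √(15.7²+16.2²+11.6²) = √643.49 = 25.367

min=[4.200,-16.800,-14.300] max=[19.900,-0.600,-2.700] diag=25.367


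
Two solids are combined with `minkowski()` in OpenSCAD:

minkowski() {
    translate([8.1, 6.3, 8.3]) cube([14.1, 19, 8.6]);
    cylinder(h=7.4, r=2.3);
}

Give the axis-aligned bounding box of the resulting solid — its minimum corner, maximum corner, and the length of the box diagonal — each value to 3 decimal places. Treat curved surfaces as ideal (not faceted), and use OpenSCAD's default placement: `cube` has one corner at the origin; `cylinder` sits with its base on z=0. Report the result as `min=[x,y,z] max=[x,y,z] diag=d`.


min=[5.800,4.000,8.300] max=[24.500,27.600,24.300] diag=34.098

A = translate([8.1, 6.3, 8.3]) cube([14.1, 19, 8.6]) → bbox [8.1,6.3,8.3] .. [22.2,25.3,16.9]
B = cylinder(h=7.4, r=2.3) → bbox [-2.3,-2.3,0] .. [2.3,2.3,7.4]
lo = A.lo+B.lo = [8.1-2.3, 6.3-2.3, 8.3+0] = [5.800,4.000,8.300]
hi = A.hi+B.hi = [22.2+2.3, 25.3+2.3, 16.9+7.4] = [24.500,27.600,24.300]
diag = √(18.7²+23.6²+16²) = √1162.65 = 34.098


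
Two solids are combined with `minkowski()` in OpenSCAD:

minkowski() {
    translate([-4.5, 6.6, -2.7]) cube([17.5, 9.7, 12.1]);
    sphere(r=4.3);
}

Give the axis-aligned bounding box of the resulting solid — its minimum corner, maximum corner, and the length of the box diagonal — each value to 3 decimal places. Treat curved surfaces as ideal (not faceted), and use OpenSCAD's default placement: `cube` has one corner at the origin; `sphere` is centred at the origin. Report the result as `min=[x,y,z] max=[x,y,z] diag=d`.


A = translate([-4.5, 6.6, -2.7]) cube([17.5, 9.7, 12.1]) → bbox [-4.5,6.6,-2.7] .. [13,16.3,9.4]
B = sphere(r=4.3) → bbox [-4.3,-4.3,-4.3] .. [4.3,4.3,4.3]
lo = A.lo+B.lo = [-4.5-4.3, 6.6-4.3, -2.7-4.3] = [-8.800,2.300,-7.000]
hi = A.hi+B.hi = [13+4.3, 16.3+4.3, 9.4+4.3] = [17.300,20.600,13.700]
diag = √(26.1²+18.3²+20.7²) = √1444.59 = 38.008

min=[-8.800,2.300,-7.000] max=[17.300,20.600,13.700] diag=38.008


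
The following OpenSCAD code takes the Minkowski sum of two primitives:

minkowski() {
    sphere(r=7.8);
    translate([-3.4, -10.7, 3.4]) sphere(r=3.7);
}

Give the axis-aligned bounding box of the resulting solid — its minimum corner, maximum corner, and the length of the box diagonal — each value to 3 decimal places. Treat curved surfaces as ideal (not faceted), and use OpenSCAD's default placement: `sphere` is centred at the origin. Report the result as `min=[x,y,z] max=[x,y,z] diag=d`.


min=[-14.900,-22.200,-8.100] max=[8.100,0.800,14.900] diag=39.837

A = translate([-3.4, -10.7, 3.4]) sphere(r=3.7) → bbox [-7.1,-14.4,-0.3] .. [0.3,-7,7.1]
B = sphere(r=7.8) → bbox [-7.8,-7.8,-7.8] .. [7.8,7.8,7.8]
lo = A.lo+B.lo = [-7.1-7.8, -14.4-7.8, -0.3-7.8] = [-14.900,-22.200,-8.100]
hi = A.hi+B.hi = [0.3+7.8, -7+7.8, 7.1+7.8] = [8.100,0.800,14.900]
diag = √(23²+23²+23²) = √1587 = 39.837


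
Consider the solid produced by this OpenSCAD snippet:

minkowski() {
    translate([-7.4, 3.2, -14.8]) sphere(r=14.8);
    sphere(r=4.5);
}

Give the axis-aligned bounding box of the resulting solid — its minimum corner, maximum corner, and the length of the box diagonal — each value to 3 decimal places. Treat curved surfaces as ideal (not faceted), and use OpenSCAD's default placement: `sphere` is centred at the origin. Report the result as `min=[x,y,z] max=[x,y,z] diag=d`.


A = translate([-7.4, 3.2, -14.8]) sphere(r=14.8) → bbox [-22.2,-11.6,-29.6] .. [7.4,18,0]
B = sphere(r=4.5) → bbox [-4.5,-4.5,-4.5] .. [4.5,4.5,4.5]
lo = A.lo+B.lo = [-22.2-4.5, -11.6-4.5, -29.6-4.5] = [-26.700,-16.100,-34.100]
hi = A.hi+B.hi = [7.4+4.5, 18+4.5, 0+4.5] = [11.900,22.500,4.500]
diag = √(38.6²+38.6²+38.6²) = √4469.88 = 66.857

min=[-26.700,-16.100,-34.100] max=[11.900,22.500,4.500] diag=66.857


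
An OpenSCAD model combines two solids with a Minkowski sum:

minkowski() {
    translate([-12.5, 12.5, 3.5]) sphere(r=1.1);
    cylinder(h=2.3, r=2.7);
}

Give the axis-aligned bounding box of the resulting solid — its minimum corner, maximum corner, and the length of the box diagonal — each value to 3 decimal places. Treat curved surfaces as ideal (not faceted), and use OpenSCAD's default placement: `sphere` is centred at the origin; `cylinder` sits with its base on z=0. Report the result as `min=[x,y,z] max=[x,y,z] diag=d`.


min=[-16.300,8.700,2.400] max=[-8.700,16.300,6.900] diag=11.652

A = translate([-12.5, 12.5, 3.5]) sphere(r=1.1) → bbox [-13.6,11.4,2.4] .. [-11.4,13.6,4.6]
B = cylinder(h=2.3, r=2.7) → bbox [-2.7,-2.7,0] .. [2.7,2.7,2.3]
lo = A.lo+B.lo = [-13.6-2.7, 11.4-2.7, 2.4+0] = [-16.300,8.700,2.400]
hi = A.hi+B.hi = [-11.4+2.7, 13.6+2.7, 4.6+2.3] = [-8.700,16.300,6.900]
diag = √(7.6²+7.6²+4.5²) = √135.77 = 11.652


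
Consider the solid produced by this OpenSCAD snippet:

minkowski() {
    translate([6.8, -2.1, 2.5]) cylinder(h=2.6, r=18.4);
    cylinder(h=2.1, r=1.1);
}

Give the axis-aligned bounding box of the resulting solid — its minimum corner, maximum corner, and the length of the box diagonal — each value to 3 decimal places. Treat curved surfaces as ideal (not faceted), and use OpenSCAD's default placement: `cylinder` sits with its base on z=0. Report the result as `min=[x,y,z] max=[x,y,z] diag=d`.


A = translate([6.8, -2.1, 2.5]) cylinder(h=2.6, r=18.4) → bbox [-11.6,-20.5,2.5] .. [25.2,16.3,5.1]
B = cylinder(h=2.1, r=1.1) → bbox [-1.1,-1.1,0] .. [1.1,1.1,2.1]
lo = A.lo+B.lo = [-11.6-1.1, -20.5-1.1, 2.5+0] = [-12.700,-21.600,2.500]
hi = A.hi+B.hi = [25.2+1.1, 16.3+1.1, 5.1+2.1] = [26.300,17.400,7.200]
diag = √(39²+39²+4.7²) = √3064.09 = 55.354

min=[-12.700,-21.600,2.500] max=[26.300,17.400,7.200] diag=55.354


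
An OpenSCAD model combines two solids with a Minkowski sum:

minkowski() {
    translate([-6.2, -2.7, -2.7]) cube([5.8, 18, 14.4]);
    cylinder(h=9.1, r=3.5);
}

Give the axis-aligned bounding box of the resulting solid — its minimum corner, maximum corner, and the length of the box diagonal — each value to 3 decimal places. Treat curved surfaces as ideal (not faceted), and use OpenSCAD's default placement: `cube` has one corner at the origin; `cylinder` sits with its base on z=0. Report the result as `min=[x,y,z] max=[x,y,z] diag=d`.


A = translate([-6.2, -2.7, -2.7]) cube([5.8, 18, 14.4]) → bbox [-6.2,-2.7,-2.7] .. [-0.4,15.3,11.7]
B = cylinder(h=9.1, r=3.5) → bbox [-3.5,-3.5,0] .. [3.5,3.5,9.1]
lo = A.lo+B.lo = [-6.2-3.5, -2.7-3.5, -2.7+0] = [-9.700,-6.200,-2.700]
hi = A.hi+B.hi = [-0.4+3.5, 15.3+3.5, 11.7+9.1] = [3.100,18.800,20.800]
diag = √(12.8²+25²+23.5²) = √1341.09 = 36.621

min=[-9.700,-6.200,-2.700] max=[3.100,18.800,20.800] diag=36.621


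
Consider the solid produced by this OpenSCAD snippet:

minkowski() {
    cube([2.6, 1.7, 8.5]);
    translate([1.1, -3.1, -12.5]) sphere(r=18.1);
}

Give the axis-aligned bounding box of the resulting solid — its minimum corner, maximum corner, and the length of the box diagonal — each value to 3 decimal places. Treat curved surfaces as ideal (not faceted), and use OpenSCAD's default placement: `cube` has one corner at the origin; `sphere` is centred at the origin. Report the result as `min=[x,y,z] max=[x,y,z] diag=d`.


A = translate([1.1, -3.1, -12.5]) sphere(r=18.1) → bbox [-17,-21.2,-30.6] .. [19.2,15,5.6]
B = cube([2.6, 1.7, 8.5]) → bbox [0,0,0] .. [2.6,1.7,8.5]
lo = A.lo+B.lo = [-17+0, -21.2+0, -30.6+0] = [-17.000,-21.200,-30.600]
hi = A.hi+B.hi = [19.2+2.6, 15+1.7, 5.6+8.5] = [21.800,16.700,14.100]
diag = √(38.8²+37.9²+44.7²) = √4939.94 = 70.285

min=[-17.000,-21.200,-30.600] max=[21.800,16.700,14.100] diag=70.285


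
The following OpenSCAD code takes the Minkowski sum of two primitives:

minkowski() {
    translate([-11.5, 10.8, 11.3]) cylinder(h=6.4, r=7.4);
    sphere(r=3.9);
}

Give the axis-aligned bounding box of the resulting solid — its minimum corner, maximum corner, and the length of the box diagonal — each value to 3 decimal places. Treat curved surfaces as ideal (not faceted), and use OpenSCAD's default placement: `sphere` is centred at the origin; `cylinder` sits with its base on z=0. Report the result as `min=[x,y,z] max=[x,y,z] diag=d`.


A = translate([-11.5, 10.8, 11.3]) cylinder(h=6.4, r=7.4) → bbox [-18.9,3.4,11.3] .. [-4.1,18.2,17.7]
B = sphere(r=3.9) → bbox [-3.9,-3.9,-3.9] .. [3.9,3.9,3.9]
lo = A.lo+B.lo = [-18.9-3.9, 3.4-3.9, 11.3-3.9] = [-22.800,-0.500,7.400]
hi = A.hi+B.hi = [-4.1+3.9, 18.2+3.9, 17.7+3.9] = [-0.200,22.100,21.600]
diag = √(22.6²+22.6²+14.2²) = √1223.16 = 34.974

min=[-22.800,-0.500,7.400] max=[-0.200,22.100,21.600] diag=34.974
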